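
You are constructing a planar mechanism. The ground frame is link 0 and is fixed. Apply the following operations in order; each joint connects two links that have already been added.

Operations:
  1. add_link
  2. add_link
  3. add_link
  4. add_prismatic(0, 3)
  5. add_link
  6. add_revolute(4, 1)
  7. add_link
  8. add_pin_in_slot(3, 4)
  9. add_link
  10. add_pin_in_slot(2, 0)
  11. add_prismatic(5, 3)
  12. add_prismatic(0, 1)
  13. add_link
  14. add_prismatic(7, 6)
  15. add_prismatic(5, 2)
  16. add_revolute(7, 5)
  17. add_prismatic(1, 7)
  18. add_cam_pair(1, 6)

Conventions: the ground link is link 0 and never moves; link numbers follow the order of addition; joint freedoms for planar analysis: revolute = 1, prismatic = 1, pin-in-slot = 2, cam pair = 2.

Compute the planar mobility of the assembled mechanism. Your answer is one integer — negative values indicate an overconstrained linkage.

ground; <1,0,0>
#1 <2,0,0>
#2 <3,0,0>
#3 <4,0,0>
P:0↔3 J1 <4,1,0>
#4 <5,1,0>
R:4↔1 J1 <5,2,0>
#5 <6,2,0>
PS:3↔4 J2 <6,2,1>
#6 <7,2,1>
PS:2↔0 J2 <7,2,2>
P:5↔3 J1 <7,3,2>
P:0↔1 J1 <7,4,2>
#7 <8,4,2>
P:7↔6 J1 <8,5,2>
P:5↔2 J1 <8,6,2>
R:7↔5 J1 <8,7,2>
P:1↔7 J1 <8,8,2>
C:1↔6 J2 <8,8,3>
3×7 − 2×8 − 1×3 = 2

M = 2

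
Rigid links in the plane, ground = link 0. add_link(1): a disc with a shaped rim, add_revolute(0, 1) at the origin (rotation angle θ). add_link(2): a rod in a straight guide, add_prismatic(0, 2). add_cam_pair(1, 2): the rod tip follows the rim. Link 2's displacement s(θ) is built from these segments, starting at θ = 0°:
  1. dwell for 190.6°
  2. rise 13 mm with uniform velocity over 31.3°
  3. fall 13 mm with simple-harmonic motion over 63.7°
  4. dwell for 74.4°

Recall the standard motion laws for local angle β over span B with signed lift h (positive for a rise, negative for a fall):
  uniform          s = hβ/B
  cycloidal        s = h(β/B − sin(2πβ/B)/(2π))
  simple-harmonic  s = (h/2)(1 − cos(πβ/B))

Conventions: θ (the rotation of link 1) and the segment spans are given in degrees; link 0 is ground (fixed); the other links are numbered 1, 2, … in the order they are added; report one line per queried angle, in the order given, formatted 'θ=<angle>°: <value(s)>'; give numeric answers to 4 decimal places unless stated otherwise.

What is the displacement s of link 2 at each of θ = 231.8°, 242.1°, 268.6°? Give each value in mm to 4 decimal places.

segment 1 (0° to 190.6°, dwell): s unchanged at 0.0000
segment 2 (190.6° to 221.9°, uniform, h = 13) is passed completely: s = 0.0000 + (13) = 13.0000
θ = 231.8° falls in segment 3 (221.9° to 285.6°, simple-harmonic, h = -13): β = 231.8 − 221.9 = 9.9°, B = 63.7°; Δs = -13/2·(1 − cos(π·0.1554)) = -0.7595; s = 13.0000 − 0.7595 = 12.2405
θ = 242.1° falls in segment 3 (221.9° to 285.6°, simple-harmonic, h = -13): β = 242.1 − 221.9 = 20.2°, B = 63.7°; Δs = -13/2·(1 − cos(π·0.3171)) = -2.9675; s = 13.0000 − 2.9675 = 10.0325
θ = 268.6° falls in segment 3 (221.9° to 285.6°, simple-harmonic, h = -13): β = 268.6 − 221.9 = 46.7°, B = 63.7°; Δs = -13/2·(1 − cos(π·0.7331)) = -10.8462; s = 13.0000 − 10.8462 = 2.1538

θ=231.8°: 12.2405
θ=242.1°: 10.0325
θ=268.6°: 2.1538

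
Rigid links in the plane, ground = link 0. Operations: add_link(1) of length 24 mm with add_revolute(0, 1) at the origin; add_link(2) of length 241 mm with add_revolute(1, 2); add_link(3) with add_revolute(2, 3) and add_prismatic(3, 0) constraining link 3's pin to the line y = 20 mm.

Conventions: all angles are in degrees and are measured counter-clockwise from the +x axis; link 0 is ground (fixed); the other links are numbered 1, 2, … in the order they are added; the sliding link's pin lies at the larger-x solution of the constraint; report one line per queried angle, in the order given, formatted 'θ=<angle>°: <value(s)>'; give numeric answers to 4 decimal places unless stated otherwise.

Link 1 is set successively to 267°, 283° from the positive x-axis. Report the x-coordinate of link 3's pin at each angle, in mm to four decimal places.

geometry: r = 24 mm, L = 241 mm, e = 20 mm
θ=267°: crank pin P = (r cos θ, r sin θ) = (-1.256063, -23.967109)
θ=267°: h = r sin θ − e = -23.967109 − 20 = -43.967109
θ=267°: x = r cos θ + √(L² − h²) = -1.256063 + 236.955467 = 235.699404
θ=283°: crank pin P = (r cos θ, r sin θ) = (5.398825, -23.384882)
θ=283°: h = r sin θ − e = -23.384882 − 20 = -43.384882
θ=283°: x = r cos θ + √(L² − h²) = 5.398825 + 237.062760 = 242.461585

θ=267°: 235.6994
θ=283°: 242.4616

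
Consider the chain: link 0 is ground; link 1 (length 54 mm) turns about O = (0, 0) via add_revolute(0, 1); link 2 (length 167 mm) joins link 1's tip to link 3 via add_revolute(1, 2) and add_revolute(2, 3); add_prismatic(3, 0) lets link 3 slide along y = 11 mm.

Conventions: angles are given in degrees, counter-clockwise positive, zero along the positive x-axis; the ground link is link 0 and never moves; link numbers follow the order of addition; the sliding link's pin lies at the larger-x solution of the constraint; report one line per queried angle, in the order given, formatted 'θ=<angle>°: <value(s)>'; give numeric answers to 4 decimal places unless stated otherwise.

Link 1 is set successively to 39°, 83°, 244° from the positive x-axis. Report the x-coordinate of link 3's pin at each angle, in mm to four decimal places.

geometry: r = 54 mm, L = 167 mm, e = 11 mm
θ=39°: crank pin P = (r cos θ, r sin θ) = (41.965882, 33.983301)
θ=39°: h = r sin θ − e = 33.983301 − 11 = 22.983301
θ=39°: x = r cos θ + √(L² − h²) = 41.965882 + 165.410906 = 207.376788
θ=83°: crank pin P = (r cos θ, r sin θ) = (6.580945, 53.597492)
θ=83°: h = r sin θ − e = 53.597492 − 11 = 42.597492
θ=83°: x = r cos θ + √(L² − h²) = 6.580945 + 161.475861 = 168.056805
θ=244°: crank pin P = (r cos θ, r sin θ) = (-23.672042, -48.534879)
θ=244°: h = r sin θ − e = -48.534879 − 11 = -59.534879
θ=244°: x = r cos θ + √(L² − h²) = -23.672042 + 156.027556 = 132.355514

θ=39°: 207.3768
θ=83°: 168.0568
θ=244°: 132.3555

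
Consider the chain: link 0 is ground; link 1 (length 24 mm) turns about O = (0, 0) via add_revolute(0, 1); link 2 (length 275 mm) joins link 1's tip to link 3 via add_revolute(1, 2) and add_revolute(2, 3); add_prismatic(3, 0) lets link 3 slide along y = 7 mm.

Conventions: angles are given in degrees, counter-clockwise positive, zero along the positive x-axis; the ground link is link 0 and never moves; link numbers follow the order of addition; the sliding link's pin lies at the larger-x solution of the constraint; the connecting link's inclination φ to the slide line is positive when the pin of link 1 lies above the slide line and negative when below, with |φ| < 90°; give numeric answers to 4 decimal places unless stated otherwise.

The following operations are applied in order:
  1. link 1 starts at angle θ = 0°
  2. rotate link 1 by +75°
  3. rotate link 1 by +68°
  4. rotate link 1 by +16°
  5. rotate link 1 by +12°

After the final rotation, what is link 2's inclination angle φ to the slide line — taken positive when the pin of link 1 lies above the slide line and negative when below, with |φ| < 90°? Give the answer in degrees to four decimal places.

geometry: r = 24 mm, L = 275 mm, e = 7 mm; θ starts at 0°
rotate link 1 by +75°: θ ← 0° +75° = 75°
rotate link 1 by +68°: θ ← 75° +68° = 143°
rotate link 1 by +16°: θ ← 143° +16° = 159°
rotate link 1 by +12°: θ ← 159° +12° = 171°
h = r sin θ − e = 3.754427 − 7 = -3.245573
sin φ = h / L = -3.245573 / 275 = -0.01180208
φ = arcsin(-0.01180208) = -0.676225°

-0.6762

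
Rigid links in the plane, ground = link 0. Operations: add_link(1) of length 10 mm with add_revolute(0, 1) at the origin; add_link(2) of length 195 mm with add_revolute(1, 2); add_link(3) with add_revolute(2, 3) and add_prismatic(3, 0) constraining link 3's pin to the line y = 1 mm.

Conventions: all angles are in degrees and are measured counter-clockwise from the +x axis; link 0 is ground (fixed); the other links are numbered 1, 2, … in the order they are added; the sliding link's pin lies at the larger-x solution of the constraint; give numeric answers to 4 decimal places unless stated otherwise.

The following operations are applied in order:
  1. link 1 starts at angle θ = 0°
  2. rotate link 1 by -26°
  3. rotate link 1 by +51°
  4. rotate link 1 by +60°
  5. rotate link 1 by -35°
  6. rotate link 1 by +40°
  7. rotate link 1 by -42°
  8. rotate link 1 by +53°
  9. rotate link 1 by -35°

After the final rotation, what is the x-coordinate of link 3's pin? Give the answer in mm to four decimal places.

geometry: r = 10 mm, L = 195 mm, e = 1 mm; θ starts at 0°
rotate link 1 by -26°: θ ← 0° -26° = -26°
rotate link 1 by +51°: θ ← -26° +51° = 25°
rotate link 1 by +60°: θ ← 25° +60° = 85°
rotate link 1 by -35°: θ ← 85° -35° = 50°
rotate link 1 by +40°: θ ← 50° +40° = 90°
rotate link 1 by -42°: θ ← 90° -42° = 48°
rotate link 1 by +53°: θ ← 48° +53° = 101°
rotate link 1 by -35°: θ ← 101° -35° = 66°
crank pin P = (r cos θ, r sin θ) = (4.067366, 9.135455)
h = r sin θ − e = 9.135455 − 1 = 8.135455
x = r cos θ + √(L² − h²) = 4.067366 + 194.830219 = 198.897586

198.8976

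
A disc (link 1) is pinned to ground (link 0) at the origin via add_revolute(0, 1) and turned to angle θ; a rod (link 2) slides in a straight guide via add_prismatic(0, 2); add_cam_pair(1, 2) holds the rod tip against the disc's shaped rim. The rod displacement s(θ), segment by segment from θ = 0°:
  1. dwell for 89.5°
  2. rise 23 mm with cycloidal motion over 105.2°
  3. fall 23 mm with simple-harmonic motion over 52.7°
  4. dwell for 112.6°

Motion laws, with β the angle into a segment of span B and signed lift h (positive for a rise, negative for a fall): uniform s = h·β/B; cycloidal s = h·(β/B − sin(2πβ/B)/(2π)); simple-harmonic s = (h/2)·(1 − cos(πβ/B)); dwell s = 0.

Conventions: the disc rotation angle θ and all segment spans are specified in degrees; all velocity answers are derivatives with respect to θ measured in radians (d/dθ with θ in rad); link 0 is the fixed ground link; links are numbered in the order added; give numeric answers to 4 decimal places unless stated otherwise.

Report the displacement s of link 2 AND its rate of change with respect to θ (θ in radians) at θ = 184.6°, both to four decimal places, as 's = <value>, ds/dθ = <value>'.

segment 1 (0° to 89.5°, dwell): s unchanged at 0.0000
θ = 184.6° falls in segment 2 (89.5° to 194.7°, cycloidal, h = 23): β = 184.6 − 89.5 = 95.1°, B = 105.2°; Δs = 23·(0.9040 − sin(2π·0.9040)/(2π)) = 22.8685; s = 0.0000 + 22.8685 = 22.8685
velocity in seg [89.5°–194.7°] (cycloidal), θ in radians: β = 95.1° = 1.6598 rad, B = 105.2° = 1.8361 rad; ds/dθ = (h/B)(1 − cos(2πβ/B)) = (23/1.8361)(1 − cos(2π·0.9040)) = 2.210884 mm/rad

s = 22.8685, ds/dθ = 2.2109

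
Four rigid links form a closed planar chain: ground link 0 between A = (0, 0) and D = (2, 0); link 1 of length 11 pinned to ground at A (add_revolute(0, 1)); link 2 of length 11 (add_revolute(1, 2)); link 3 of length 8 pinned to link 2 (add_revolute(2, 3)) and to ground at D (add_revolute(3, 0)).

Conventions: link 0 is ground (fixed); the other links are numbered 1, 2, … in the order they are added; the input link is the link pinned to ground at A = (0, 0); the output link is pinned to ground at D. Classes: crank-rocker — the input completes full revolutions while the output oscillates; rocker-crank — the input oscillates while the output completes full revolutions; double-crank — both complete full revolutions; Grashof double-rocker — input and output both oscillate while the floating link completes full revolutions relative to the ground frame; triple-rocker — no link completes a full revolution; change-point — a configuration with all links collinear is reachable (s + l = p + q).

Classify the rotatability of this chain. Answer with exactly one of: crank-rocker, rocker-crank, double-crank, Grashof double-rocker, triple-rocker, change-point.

lengths: ground=2, input=11, coupler=11, output=8
sorted: s=2 (shortest), l=11 (longest), p+q=19
s + l = 13 vs p + q = 19
s + l < p + q (Grashof) with shortest = ground link → double-crank

double-crank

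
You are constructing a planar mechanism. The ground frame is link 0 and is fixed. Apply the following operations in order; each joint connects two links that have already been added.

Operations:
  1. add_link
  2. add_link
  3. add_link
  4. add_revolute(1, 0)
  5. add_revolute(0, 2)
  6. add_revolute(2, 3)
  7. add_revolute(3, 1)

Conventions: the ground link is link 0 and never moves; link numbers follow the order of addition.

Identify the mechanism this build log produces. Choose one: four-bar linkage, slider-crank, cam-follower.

links: 4 (incl. ground); joints: 4 revolute, 0 prismatic, 0 higher (cam) pair, forming one closed loop
4 links in a single 4R loop → four-bar linkage

four-bar linkage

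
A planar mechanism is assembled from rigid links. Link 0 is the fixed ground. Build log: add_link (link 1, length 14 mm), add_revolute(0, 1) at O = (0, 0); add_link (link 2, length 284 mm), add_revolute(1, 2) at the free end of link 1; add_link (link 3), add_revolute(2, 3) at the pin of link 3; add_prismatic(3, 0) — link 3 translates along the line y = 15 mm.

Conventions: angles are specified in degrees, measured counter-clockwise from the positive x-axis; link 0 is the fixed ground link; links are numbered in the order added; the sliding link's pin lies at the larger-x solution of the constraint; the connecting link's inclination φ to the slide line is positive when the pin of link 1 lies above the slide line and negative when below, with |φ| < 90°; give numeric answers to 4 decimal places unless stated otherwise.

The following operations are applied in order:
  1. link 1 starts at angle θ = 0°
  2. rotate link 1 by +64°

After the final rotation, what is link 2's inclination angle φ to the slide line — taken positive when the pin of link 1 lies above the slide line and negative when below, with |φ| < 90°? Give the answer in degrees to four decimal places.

geometry: r = 14 mm, L = 284 mm, e = 15 mm; θ starts at 0°
rotate link 1 by +64°: θ ← 0° +64° = 64°
h = r sin θ − e = 12.583117 − 15 = -2.416883
sin φ = h / L = -2.416883 / 284 = -0.00851015
φ = arcsin(-0.00851015) = -0.487602°

-0.4876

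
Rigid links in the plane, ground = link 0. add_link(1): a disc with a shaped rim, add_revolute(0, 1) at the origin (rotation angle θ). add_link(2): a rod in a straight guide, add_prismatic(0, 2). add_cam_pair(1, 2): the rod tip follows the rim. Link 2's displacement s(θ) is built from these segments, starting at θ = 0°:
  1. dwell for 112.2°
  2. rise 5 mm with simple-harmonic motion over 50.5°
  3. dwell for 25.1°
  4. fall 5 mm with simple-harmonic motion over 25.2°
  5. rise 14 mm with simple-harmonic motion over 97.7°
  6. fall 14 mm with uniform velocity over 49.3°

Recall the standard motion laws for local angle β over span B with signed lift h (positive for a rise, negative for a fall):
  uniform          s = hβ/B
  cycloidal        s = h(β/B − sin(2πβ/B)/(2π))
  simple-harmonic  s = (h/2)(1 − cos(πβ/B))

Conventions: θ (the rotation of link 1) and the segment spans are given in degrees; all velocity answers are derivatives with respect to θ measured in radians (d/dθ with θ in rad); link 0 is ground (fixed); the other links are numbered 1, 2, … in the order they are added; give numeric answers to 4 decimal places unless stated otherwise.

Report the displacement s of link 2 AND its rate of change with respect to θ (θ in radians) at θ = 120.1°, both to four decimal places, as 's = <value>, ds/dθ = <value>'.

segment 1 (0° to 112.2°, dwell): s unchanged at 0.0000
θ = 120.1° falls in segment 2 (112.2° to 162.7°, simple-harmonic, h = 5): β = 120.1 − 112.2 = 7.9°, B = 50.5°; Δs = 5/2·(1 − cos(π·0.1564)) = 0.2959; s = 0.0000 + 0.2959 = 0.2959
velocity in seg [112.2°–162.7°] (simple-harmonic), θ in radians: β = 7.9° = 0.1379 rad, B = 50.5° = 0.8814 rad; ds/dθ = (πh/(2B)) sin(πβ/B) = (π·5/(2·0.8814)) sin(π·0.1564) = 4.205148 mm/rad

s = 0.2959, ds/dθ = 4.2051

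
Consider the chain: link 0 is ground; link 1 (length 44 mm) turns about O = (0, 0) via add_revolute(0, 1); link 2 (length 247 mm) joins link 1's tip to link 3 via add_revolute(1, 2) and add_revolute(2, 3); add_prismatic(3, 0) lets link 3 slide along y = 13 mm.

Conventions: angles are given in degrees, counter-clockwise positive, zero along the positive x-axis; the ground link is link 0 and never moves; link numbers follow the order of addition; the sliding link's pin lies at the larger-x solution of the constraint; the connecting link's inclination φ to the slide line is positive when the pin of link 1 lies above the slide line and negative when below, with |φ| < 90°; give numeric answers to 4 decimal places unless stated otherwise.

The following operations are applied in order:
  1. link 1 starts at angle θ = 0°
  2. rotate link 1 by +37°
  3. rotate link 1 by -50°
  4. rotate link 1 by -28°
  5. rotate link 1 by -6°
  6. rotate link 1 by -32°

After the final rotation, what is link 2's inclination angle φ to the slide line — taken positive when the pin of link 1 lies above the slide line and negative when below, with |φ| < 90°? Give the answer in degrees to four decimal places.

geometry: r = 44 mm, L = 247 mm, e = 13 mm; θ starts at 0°
rotate link 1 by +37°: θ ← 0° +37° = 37°
rotate link 1 by -50°: θ ← 37° -50° = -13°
rotate link 1 by -28°: θ ← -13° -28° = -41°
rotate link 1 by -6°: θ ← -41° -6° = -47°
rotate link 1 by -32°: θ ← -47° -32° = -79°
h = r sin θ − e = -43.191596 − 13 = -56.191596
sin φ = h / L = -56.191596 / 247 = -0.22749634
φ = arcsin(-0.22749634) = -13.149716°

-13.1497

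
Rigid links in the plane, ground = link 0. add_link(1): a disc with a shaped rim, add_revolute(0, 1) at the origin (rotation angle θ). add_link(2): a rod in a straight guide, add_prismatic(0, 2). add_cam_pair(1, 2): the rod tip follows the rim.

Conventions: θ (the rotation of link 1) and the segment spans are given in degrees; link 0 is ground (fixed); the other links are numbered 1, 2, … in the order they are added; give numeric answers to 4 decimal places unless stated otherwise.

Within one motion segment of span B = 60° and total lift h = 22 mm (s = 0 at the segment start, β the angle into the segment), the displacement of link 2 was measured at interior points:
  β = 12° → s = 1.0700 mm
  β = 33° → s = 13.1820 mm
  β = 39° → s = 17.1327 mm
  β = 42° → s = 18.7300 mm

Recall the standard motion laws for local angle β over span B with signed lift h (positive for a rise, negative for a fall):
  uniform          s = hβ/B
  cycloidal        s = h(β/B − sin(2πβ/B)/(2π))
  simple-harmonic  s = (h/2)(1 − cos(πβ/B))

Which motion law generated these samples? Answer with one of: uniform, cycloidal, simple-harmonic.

candidates at β/B = r: uniform s = h·r (linear in β); cycloidal s = h·(r − sin(2πr)/(2π)); simple-harmonic s = (h/2)(1 − cos(πr))
β=12°: printed 1.0700 | uniform 4.4000, cycloidal 1.0700, simple-harmonic 2.1008
β=33°: printed 13.1820 | uniform 12.1000, cycloidal 13.1820, simple-harmonic 12.7208
β=39°: printed 17.1327 | uniform 14.3000, cycloidal 17.1327, simple-harmonic 15.9939
β=42°: printed 18.7300 | uniform 15.4000, cycloidal 18.7300, simple-harmonic 17.4656
only one law matches every sample → cycloidal

cycloidal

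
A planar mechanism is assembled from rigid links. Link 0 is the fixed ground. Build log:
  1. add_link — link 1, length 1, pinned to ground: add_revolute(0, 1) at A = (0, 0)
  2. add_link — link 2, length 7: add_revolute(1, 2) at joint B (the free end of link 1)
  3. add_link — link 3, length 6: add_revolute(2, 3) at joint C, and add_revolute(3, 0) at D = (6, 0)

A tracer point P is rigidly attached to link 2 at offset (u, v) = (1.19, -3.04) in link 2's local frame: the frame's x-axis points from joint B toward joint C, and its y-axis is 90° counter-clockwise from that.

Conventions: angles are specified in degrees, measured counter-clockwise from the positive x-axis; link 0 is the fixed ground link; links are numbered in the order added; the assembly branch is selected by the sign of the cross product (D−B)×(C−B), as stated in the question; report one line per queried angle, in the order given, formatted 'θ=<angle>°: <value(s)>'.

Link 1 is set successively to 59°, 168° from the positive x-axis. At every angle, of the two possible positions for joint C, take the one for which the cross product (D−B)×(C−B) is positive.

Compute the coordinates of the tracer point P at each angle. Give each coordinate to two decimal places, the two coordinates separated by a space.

A=(0,0), D=(6.00,0)
θ=59°: B = A + 1.00·(cos59°, sin59°) = (0.5150, 0.8572)
θ=59°: |BD| = 5.5515
θ=59°: circle(B,7.00) ∩ circle(D,6.00): a=3.9466, h=5.7814
θ=59°:   candidates: C₊=(5.3070,5.9598) cross=32.095; C₋=(3.5217,-5.4642) cross=-32.095
θ=59°:   branch + wants cross > 0 → take C=(5.3070,5.9598) (cross=32.095)
θ=59°: ex = (C−B)/|BC| = (0.6846,0.7290); ey = (-0.7290,0.6846)
θ=59°: P = B + 1.19·ex + -3.04·ey = (3.5457,-0.3564)
θ=168°: B = A + 1.00·(cos168°, sin168°) = (-0.9781, 0.2079)
θ=168°: |BD| = 6.9812
θ=168°: circle(B,7.00) ∩ circle(D,6.00): a=4.4217, h=5.4267
θ=168°:   candidates: C₊=(3.6032,5.5005) cross=37.885; C₋=(3.2800,-5.3480) cross=-37.885
θ=168°:   branch + wants cross > 0 → take C=(3.6032,5.5005) (cross=37.885)
θ=168°: ex = (C−B)/|BC| = (0.6545,0.7561); ey = (-0.7561,0.6545)
θ=168°: P = B + 1.19·ex + -3.04·ey = (2.0992,-0.8820)

θ=59°: 3.55 -0.36
θ=168°: 2.10 -0.88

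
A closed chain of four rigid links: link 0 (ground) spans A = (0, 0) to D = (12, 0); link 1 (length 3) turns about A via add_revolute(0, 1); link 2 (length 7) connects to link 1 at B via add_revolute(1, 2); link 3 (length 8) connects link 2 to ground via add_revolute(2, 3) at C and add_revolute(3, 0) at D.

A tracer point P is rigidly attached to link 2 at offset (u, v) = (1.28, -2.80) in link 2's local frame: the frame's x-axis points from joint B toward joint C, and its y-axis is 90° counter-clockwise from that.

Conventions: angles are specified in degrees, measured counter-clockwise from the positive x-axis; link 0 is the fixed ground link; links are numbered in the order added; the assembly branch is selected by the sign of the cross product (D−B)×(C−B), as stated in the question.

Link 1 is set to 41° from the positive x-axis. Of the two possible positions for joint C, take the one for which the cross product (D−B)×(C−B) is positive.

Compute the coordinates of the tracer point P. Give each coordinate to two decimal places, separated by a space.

A=(0,0), D=(12.00,0)
B = A + 3.00·(cos41°, sin41°) = (2.2641, 1.9682)
|BD| = 9.9328
circle(B,7.00) ∩ circle(D,8.00): a=4.2113, h=5.5915
  candidates: C₊=(7.4999,6.6143) cross=55.539; C₋=(5.2840,-4.3469) cross=-55.539
  branch + wants cross > 0 → take C=(7.4999,6.6143) (cross=55.539)
ex = (C−B)/|BC| = (0.7480,0.6637); ey = (-0.6637,0.7480)
P = B + 1.28·ex + -2.80·ey = (5.0800,0.7234)

5.08 0.72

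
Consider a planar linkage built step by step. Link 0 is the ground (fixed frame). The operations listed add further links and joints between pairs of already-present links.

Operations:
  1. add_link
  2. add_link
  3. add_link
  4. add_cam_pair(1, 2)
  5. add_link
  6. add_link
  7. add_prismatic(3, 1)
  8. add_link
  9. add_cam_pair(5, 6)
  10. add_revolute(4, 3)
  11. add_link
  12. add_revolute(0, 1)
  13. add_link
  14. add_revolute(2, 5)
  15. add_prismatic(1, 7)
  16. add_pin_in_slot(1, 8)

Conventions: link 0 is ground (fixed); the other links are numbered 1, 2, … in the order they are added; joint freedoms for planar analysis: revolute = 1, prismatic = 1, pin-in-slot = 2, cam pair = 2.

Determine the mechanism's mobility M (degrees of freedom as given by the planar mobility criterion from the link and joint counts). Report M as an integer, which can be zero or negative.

link 0 = ground. State L|J1|J2 = 1|0|0
+link1  2|0|0
+link2  3|0|0
+link3  4|0|0
C(1,2) f=2→J2  4|0|1
+link4  5|0|1
+link5  6|0|1
P(3,1) f=1→J1  6|1|1
+link6  7|1|1
C(5,6) f=2→J2  7|1|2
R(4,3) f=1→J1  7|2|2
+link7  8|2|2
R(0,1) f=1→J1  8|3|2
+link8  9|3|2
R(2,5) f=1→J1  9|4|2
P(1,7) f=1→J1  9|5|2
PS(1,8) f=2→J2  9|5|3
M = 3(9−1)−2·5−3 = 24−10−3 = 11

M = 11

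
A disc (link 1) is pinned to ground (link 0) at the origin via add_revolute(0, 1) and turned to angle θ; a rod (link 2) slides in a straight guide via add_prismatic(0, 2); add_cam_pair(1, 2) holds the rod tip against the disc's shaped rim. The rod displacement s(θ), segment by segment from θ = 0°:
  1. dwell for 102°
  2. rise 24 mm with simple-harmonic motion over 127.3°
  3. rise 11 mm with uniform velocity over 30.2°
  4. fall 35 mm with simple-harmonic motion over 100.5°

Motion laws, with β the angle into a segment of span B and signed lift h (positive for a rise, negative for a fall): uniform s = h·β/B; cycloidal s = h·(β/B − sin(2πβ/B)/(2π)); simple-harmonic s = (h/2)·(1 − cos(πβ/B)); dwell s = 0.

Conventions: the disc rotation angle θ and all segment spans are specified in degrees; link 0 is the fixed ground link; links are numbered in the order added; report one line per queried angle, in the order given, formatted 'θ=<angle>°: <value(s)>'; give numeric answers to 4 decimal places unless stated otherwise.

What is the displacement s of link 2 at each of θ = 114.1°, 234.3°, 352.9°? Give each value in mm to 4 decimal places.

segment 1 (0° to 102°, dwell): s unchanged at 0.0000
θ = 114.1° falls in segment 2 (102° to 229.3°, simple-harmonic, h = 24): β = 114.1 − 102 = 12.1°, B = 127.3°; Δs = 24/2·(1 − cos(π·0.0951)) = 0.5310; s = 0.0000 + 0.5310 = 0.5310
segment 2 (102° to 229.3°, simple-harmonic, h = 24) is passed completely: s = 0.0000 + (24) = 24.0000
θ = 234.3° falls in segment 3 (229.3° to 259.5°, uniform, h = 11): β = 234.3 − 229.3 = 5°, B = 30.2°; Δs = 11·5/30.2 = 1.8212; s = 24.0000 + 1.8212 = 25.8212
segment 3 (229.3° to 259.5°, uniform, h = 11) is passed completely: s = 24.0000 + (11) = 35.0000
θ = 352.9° falls in segment 4 (259.5° to 360°, simple-harmonic, h = -35): β = 352.9 − 259.5 = 93.4°, B = 100.5°; Δs = -35/2·(1 − cos(π·0.9294)) = -34.5708; s = 35.0000 − 34.5708 = 0.4292

θ=114.1°: 0.5310
θ=234.3°: 25.8212
θ=352.9°: 0.4292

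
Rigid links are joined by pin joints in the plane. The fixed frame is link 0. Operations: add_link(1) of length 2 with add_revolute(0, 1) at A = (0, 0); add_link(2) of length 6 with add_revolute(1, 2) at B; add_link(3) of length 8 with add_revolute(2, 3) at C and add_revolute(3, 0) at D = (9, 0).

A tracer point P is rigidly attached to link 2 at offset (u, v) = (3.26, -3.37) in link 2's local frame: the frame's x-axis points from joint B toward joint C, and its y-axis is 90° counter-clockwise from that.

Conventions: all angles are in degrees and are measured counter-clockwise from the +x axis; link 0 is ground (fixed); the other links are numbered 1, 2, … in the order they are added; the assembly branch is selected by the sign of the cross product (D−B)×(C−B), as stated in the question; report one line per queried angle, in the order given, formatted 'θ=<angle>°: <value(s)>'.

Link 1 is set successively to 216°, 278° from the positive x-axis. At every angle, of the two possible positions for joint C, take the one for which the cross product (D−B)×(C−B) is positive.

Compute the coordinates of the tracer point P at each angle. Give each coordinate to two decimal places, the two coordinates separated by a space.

A=(0,0), D=(9.00,0)
θ=216°: B = A + 2.00·(cos216°, sin216°) = (-1.6180, -1.1756)
θ=216°: |BD| = 10.6829
θ=216°: circle(B,6.00) ∩ circle(D,8.00): a=4.0310, h=4.4443
θ=216°:   candidates: C₊=(1.8994,3.6853) cross=47.478; C₋=(2.8775,-5.1493) cross=-47.478
θ=216°:   branch + wants cross > 0 → take C=(1.8994,3.6853) (cross=47.478)
θ=216°: ex = (C−B)/|BC| = (0.5862,0.8101); ey = (-0.8101,0.5862)
θ=216°: P = B + 3.26·ex + -3.37·ey = (3.0233,-0.5101)
θ=278°: B = A + 2.00·(cos278°, sin278°) = (0.2783, -1.9805)
θ=278°: |BD| = 8.9437
θ=278°: circle(B,6.00) ∩ circle(D,8.00): a=2.9065, h=5.2490
θ=278°:   candidates: C₊=(1.9503,3.7818) cross=46.946; C₋=(4.2751,-6.4556) cross=-46.946
θ=278°:   branch + wants cross > 0 → take C=(1.9503,3.7818) (cross=46.946)
θ=278°: ex = (C−B)/|BC| = (0.2787,0.9604); ey = (-0.9604,0.2787)
θ=278°: P = B + 3.26·ex + -3.37·ey = (4.4233,0.2112)

θ=216°: 3.02 -0.51
θ=278°: 4.42 0.21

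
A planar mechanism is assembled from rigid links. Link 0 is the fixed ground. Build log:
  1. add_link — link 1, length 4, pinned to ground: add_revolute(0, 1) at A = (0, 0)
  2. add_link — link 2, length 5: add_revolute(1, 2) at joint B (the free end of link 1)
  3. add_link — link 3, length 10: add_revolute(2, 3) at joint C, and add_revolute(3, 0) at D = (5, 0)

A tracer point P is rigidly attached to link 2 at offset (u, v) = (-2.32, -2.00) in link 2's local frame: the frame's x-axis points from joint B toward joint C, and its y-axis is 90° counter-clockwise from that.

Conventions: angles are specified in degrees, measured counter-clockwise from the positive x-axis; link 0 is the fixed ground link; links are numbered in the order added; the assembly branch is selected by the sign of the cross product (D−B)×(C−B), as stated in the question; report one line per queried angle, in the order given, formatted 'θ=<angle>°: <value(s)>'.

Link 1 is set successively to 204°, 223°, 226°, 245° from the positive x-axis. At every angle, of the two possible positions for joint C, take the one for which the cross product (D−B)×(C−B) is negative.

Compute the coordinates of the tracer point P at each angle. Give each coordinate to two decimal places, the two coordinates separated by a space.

A=(0,0), D=(5.00,0)
θ=204°: B = A + 4.00·(cos204°, sin204°) = (-3.6542, -1.6269)
θ=204°: |BD| = 8.8058
θ=204°: circle(B,5.00) ∩ circle(D,10.00): a=0.1443, h=4.9979
θ=204°:   candidates: C₊=(-4.4357,3.3116) cross=44.011; C₋=(-2.5889,-6.5122) cross=-44.011
θ=204°:   branch - wants cross < 0 → take C=(-2.5889,-6.5122) (cross=-44.011)
θ=204°: ex = (C−B)/|BC| = (0.2131,-0.9770); ey = (0.9770,0.2131)
θ=204°: P = B + -2.32·ex + -2.00·ey = (-6.1025,0.2137)
θ=223°: B = A + 4.00·(cos223°, sin223°) = (-2.9254, -2.7280)
θ=223°: |BD| = 8.3818
θ=223°: circle(B,5.00) ∩ circle(D,10.00): a=-0.2831, h=4.9920
θ=223°:   candidates: C₊=(-4.8178,1.9000) cross=41.842; C₋=(-1.5684,-7.5403) cross=-41.842
θ=223°:   branch - wants cross < 0 → take C=(-1.5684,-7.5403) (cross=-41.842)
θ=223°: ex = (C−B)/|BC| = (0.2714,-0.9625); ey = (0.9625,0.2714)
θ=223°: P = B + -2.32·ex + -2.00·ey = (-5.4800,-1.0379)
θ=226°: B = A + 4.00·(cos226°, sin226°) = (-2.7786, -2.8774)
θ=226°: |BD| = 8.2938
θ=226°: circle(B,5.00) ∩ circle(D,10.00): a=-0.3746, h=4.9859
θ=226°:   candidates: C₊=(-4.8597,1.6690) cross=41.352; C₋=(-1.4002,-7.6836) cross=-41.352
θ=226°:   branch - wants cross < 0 → take C=(-1.4002,-7.6836) (cross=-41.352)
θ=226°: ex = (C−B)/|BC| = (0.2757,-0.9612); ey = (0.9612,0.2757)
θ=226°: P = B + -2.32·ex + -2.00·ey = (-5.3407,-1.1986)
θ=245°: B = A + 4.00·(cos245°, sin245°) = (-1.6905, -3.6252)
θ=245°: |BD| = 7.6095
θ=245°: circle(B,5.00) ∩ circle(D,10.00): a=-1.1233, h=4.8722
θ=245°:   candidates: C₊=(-4.9992,0.1234) cross=37.075; C₋=(-0.3569,-8.4441) cross=-37.075
θ=245°:   branch - wants cross < 0 → take C=(-0.3569,-8.4441) (cross=-37.075)
θ=245°: ex = (C−B)/|BC| = (0.2667,-0.9638); ey = (0.9638,0.2667)
θ=245°: P = B + -2.32·ex + -2.00·ey = (-4.2368,-1.9227)

θ=204°: -6.10 0.21
θ=223°: -5.48 -1.04
θ=226°: -5.34 -1.20
θ=245°: -4.24 -1.92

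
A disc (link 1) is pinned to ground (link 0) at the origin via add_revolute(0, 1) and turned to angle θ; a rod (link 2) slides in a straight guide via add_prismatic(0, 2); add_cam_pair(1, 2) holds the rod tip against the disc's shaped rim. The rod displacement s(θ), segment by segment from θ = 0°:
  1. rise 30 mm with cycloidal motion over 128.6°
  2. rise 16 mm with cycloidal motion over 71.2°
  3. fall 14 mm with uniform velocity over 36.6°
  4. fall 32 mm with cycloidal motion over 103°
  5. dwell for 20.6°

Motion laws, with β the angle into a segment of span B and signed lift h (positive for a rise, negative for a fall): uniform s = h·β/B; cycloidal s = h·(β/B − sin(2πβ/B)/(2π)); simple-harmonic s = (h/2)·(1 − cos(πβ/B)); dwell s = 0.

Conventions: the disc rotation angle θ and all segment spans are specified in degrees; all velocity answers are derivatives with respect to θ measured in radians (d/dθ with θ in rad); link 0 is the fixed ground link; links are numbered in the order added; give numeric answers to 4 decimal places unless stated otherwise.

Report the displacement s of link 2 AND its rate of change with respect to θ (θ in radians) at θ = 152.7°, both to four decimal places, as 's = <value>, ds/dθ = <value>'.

segment 1 (0° to 128.6°, cycloidal, h = 30) is passed completely: s = 0.0000 + (30) = 30.0000
θ = 152.7° falls in segment 2 (128.6° to 199.8°, cycloidal, h = 16): β = 152.7 − 128.6 = 24.1°, B = 71.2°; Δs = 16·(0.3385 − sin(2π·0.3385)/(2π)) = 3.2528; s = 30.0000 + 3.2528 = 33.2528
velocity in seg [128.6°–199.8°] (cycloidal), θ in radians: β = 24.1° = 0.4206 rad, B = 71.2° = 1.2427 rad; ds/dθ = (h/B)(1 − cos(2πβ/B)) = (16/1.2427)(1 − cos(2π·0.3385)) = 19.670550 mm/rad

s = 33.2528, ds/dθ = 19.6705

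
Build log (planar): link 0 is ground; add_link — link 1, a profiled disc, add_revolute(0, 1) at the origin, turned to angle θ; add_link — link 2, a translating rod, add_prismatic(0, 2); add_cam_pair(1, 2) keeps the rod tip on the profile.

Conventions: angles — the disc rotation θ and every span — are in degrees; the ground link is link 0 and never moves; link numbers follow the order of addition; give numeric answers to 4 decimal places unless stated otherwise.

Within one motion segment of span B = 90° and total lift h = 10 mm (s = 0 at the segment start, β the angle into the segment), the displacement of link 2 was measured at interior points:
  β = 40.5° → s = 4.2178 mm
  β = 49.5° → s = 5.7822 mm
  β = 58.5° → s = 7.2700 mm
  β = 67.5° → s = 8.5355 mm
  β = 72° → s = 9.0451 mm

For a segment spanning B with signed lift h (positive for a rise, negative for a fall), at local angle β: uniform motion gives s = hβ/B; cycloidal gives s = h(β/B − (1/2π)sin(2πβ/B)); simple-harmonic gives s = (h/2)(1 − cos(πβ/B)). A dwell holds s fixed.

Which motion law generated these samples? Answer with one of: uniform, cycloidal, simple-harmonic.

candidates at β/B = r: uniform s = h·r (linear in β); cycloidal s = h·(r − sin(2πr)/(2π)); simple-harmonic s = (h/2)(1 − cos(πr))
β=40.5°: printed 4.2178 | uniform 4.5000, cycloidal 4.0082, simple-harmonic 4.2178
β=49.5°: printed 5.7822 | uniform 5.5000, cycloidal 5.9918, simple-harmonic 5.7822
β=58.5°: printed 7.2700 | uniform 6.5000, cycloidal 7.7876, simple-harmonic 7.2700
β=67.5°: printed 8.5355 | uniform 7.5000, cycloidal 9.0915, simple-harmonic 8.5355
β=72°: printed 9.0451 | uniform 8.0000, cycloidal 9.5137, simple-harmonic 9.0451
only one law matches every sample → simple-harmonic

simple-harmonic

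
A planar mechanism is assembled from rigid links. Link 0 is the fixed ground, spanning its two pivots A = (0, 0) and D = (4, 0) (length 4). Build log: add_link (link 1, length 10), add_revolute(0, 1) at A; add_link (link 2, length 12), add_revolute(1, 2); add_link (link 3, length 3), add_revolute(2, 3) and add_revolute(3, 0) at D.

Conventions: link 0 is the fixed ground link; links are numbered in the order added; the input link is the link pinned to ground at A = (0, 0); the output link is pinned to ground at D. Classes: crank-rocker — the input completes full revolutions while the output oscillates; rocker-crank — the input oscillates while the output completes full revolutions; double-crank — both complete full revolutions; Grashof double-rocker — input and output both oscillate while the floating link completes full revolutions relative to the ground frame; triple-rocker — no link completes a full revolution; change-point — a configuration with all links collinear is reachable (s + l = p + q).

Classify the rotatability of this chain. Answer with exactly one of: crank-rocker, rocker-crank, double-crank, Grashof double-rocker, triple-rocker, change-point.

lengths: ground=4, input=10, coupler=12, output=3
sorted: s=3 (shortest), l=12 (longest), p+q=14
s + l = 15 vs p + q = 14
s + l > p + q → non-Grashof → no link fully rotates → triple-rocker

triple-rocker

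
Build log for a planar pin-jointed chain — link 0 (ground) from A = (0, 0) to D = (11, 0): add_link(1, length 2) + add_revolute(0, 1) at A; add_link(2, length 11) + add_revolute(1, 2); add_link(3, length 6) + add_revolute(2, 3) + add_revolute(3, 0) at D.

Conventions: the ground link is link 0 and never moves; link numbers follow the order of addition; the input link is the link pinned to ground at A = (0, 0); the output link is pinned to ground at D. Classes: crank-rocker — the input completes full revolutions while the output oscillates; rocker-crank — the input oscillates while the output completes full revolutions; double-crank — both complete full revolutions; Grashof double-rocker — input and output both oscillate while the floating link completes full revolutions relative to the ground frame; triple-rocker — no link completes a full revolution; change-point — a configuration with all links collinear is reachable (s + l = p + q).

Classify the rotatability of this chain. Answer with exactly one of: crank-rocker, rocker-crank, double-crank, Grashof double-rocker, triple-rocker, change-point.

lengths: ground=11, input=2, coupler=11, output=6
sorted: s=2 (shortest), l=11 (longest), p+q=17
s + l = 13 vs p + q = 17
s + l < p + q (Grashof) with shortest = input link → crank-rocker

crank-rocker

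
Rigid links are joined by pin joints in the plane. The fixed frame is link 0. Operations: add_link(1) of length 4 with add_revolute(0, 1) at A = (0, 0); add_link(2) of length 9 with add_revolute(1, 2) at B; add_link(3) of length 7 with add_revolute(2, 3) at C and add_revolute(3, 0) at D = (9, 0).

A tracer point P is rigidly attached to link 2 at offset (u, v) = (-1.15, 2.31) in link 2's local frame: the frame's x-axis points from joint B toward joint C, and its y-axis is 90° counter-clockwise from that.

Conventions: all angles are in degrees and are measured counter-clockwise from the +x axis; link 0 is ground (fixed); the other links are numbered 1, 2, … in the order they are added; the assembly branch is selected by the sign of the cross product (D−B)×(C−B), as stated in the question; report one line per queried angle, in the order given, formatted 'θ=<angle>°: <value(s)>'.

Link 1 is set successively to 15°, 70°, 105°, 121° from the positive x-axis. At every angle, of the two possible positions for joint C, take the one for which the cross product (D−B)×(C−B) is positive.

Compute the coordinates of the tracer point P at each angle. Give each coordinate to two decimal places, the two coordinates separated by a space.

A=(0,0), D=(9.00,0)
θ=15°: B = A + 4.00·(cos15°, sin15°) = (3.8637, 1.0353)
θ=15°: |BD| = 5.2396
θ=15°: circle(B,9.00) ∩ circle(D,7.00): a=5.6735, h=6.9865
θ=15°:   candidates: C₊=(10.8058,6.7631) cross=36.607; C₋=(8.0449,-6.9345) cross=-36.607
θ=15°:   branch + wants cross > 0 → take C=(10.8058,6.7631) (cross=36.607)
θ=15°: ex = (C−B)/|BC| = (0.7713,0.6364); ey = (-0.6364,0.7713)
θ=15°: P = B + -1.15·ex + 2.31·ey = (1.5065,2.0852)
θ=70°: B = A + 4.00·(cos70°, sin70°) = (1.3681, 3.7588)
θ=70°: |BD| = 8.5073
θ=70°: circle(B,9.00) ∩ circle(D,7.00): a=6.1344, h=6.5855
θ=70°:   candidates: C₊=(9.7809,6.9563) cross=56.025; C₋=(3.9616,-4.8595) cross=-56.025
θ=70°:   branch + wants cross > 0 → take C=(9.7809,6.9563) (cross=56.025)
θ=70°: ex = (C−B)/|BC| = (0.9348,0.3553); ey = (-0.3553,0.9348)
θ=70°: P = B + -1.15·ex + 2.31·ey = (-0.5276,5.5095)
θ=105°: B = A + 4.00·(cos105°, sin105°) = (-1.0353, 3.8637)
θ=105°: |BD| = 10.7534
θ=105°: circle(B,9.00) ∩ circle(D,7.00): a=6.8646, h=5.8204
θ=105°:   candidates: C₊=(7.4622,6.8290) cross=62.589; C₋=(3.2796,-4.0345) cross=-62.589
θ=105°:   branch + wants cross > 0 → take C=(7.4622,6.8290) (cross=62.589)
θ=105°: ex = (C−B)/|BC| = (0.9442,0.3295); ey = (-0.3295,0.9442)
θ=105°: P = B + -1.15·ex + 2.31·ey = (-2.8822,5.6658)
θ=121°: B = A + 4.00·(cos121°, sin121°) = (-2.0602, 3.4287)
θ=121°: |BD| = 11.5794
θ=121°: circle(B,9.00) ∩ circle(D,7.00): a=7.1715, h=5.4378
θ=121°:   candidates: C₊=(6.3999,6.4992) cross=62.967; C₋=(3.1796,-3.8888) cross=-62.967
θ=121°:   branch + wants cross > 0 → take C=(6.3999,6.4992) (cross=62.967)
θ=121°: ex = (C−B)/|BC| = (0.9400,0.3412); ey = (-0.3412,0.9400)
θ=121°: P = B + -1.15·ex + 2.31·ey = (-3.9293,5.2077)

θ=15°: 1.51 2.09
θ=70°: -0.53 5.51
θ=105°: -2.88 5.67
θ=121°: -3.93 5.21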